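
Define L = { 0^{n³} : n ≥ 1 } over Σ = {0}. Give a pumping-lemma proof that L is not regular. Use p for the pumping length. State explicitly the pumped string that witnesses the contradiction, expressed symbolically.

0^{p³+k}

Assume L is regular; let p be its pumping constant.
Take w = 0^{p³} ∈ L with |w| = p³ ≥ p.
The pumping lemma gives a decomposition w = xyz where |xy| ≤ p and y is nonempty.
Then y = 0^k for some k with 1 ≤ k ≤ p.
Pump with i = 2: xy^2z = 0^{p³+k}. Since 1 ≤ k ≤ p, p³ < p³+k ≤ p³+p < p³+3p²+3p+1 = (p+1)³, so p³+k is not a perfect cube. So xy^2z ∉ L.
This contradicts the pumping lemma, so L is not regular.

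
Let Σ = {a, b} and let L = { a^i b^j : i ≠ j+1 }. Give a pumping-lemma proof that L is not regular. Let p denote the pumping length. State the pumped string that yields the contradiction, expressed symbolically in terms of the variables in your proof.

Assume L is regular; let p be its pumping constant.
Choose w = a^p b^{p+p!-1}. Since p ≠ (p+p!-1)+1 = p+p!, w ∈ L; and |w| ≥ p.
By the pumping lemma, w = xyz with |xy| ≤ p and |y| > 0.
The first p characters of w are a's, so xy (and hence y) consists only of a's. Write y = a^k, 1 ≤ k ≤ p.
Since 1 ≤ k ≤ p, k divides p!; set t = 1 + p!/k. Then xy^t z has p + (p!/k)·k = p + p! copies of a. Now the a-count is p+p! and (b-count)+1 = (p+p!-1)+1 = p+p!, so i ≠ j+1 fails. So xy^t z = a^{p+p!} b^{p+p!-1} ∉ L.
Contradiction. Therefore L is not regular.

a^{p+p!} b^{p+p!-1}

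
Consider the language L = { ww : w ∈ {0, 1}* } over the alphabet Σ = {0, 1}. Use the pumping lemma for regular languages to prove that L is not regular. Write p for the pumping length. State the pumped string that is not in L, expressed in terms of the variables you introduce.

0^{p+k} 1^p 0^p 1^p

Assume L is regular; let p be its pumping constant.
Take w = 0^p 1^p 0^p 1^p = uu where u = 0^p1^p; then w ∈ L and |w| = 4p ≥ p.
The pumping lemma gives a decomposition w = xyz where |xy| ≤ p and |y| ≥ 1.
Because |xy| ≤ p and w begins with p copies of 0, we have y = 0^k with 1 ≤ k ≤ p.
Pump with i = 2: xy^2z = 0^{p+k} 1^p 0^p 1^p, of length 4p+k. Suppose this equals vv. The string starts with 0 and ends with 1, so v does too; thus the boundary between the two copies of v is a 1→0 transition. There is exactly one such transition, at position 2p+k, so |v| = 2p+k and |vv| = 4p+2k ≠ 4p+k since k ≥ 1. So xy^2z ∉ L.
This contradicts the pumping lemma, so L is not regular.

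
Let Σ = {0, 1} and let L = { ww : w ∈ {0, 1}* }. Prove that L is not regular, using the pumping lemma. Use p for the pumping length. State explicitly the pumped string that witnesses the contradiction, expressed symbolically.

Assume L is regular; let p be its pumping constant.
Take w = 0^p 1^p 0^p 1^p = uu where u = 0^p1^p; then w ∈ L and |w| = 4p ≥ p.
The pumping lemma gives a decomposition w = xyz where |xy| ≤ p and |y| > 0.
Since the first p symbols of w are all 0's and |xy| ≤ p, y lies entirely in the leading 0-block: y = 0^k for some k with 1 ≤ k ≤ p.
Pump with i = 2: xy^2z = 0^{p+k} 1^p 0^p 1^p, of length 4p+k. Suppose this equals vv. The string starts with 0 and ends with 1, so v does too; thus the boundary between the two copies of v is a 1→0 transition. There is exactly one such transition, at position 2p+k, so |v| = 2p+k and |vv| = 4p+2k ≠ 4p+k since k ≥ 1. So xy^2z ∉ L.
This is a contradiction; hence L is not regular.

0^{p+k} 1^p 0^p 1^p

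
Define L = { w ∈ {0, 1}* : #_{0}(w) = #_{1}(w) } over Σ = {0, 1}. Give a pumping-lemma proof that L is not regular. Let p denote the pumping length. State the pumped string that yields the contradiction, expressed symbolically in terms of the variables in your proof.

0^{p+k} 1^p

Assume L is regular. Let p be the pumping length given by the pumping lemma.
Choose w = 0^p 1^p ∈ L with |w| = 2p ≥ p.
Write w = xyz as guaranteed by the lemma, with |xy| ≤ p and |y| ≥ 1.
Since the first p symbols of w are all 0's and |xy| ≤ p, y lies entirely in the leading 0-block: y = 0^k for some k with 1 ≤ k ≤ p.
Pump with i = 2: xy^2z = 0^{p+k} 1^p has p+k occurrences of 0 but only p of 1. Since k ≥ 1 the counts differ, so xy^2z ∉ L.
This contradicts the pumping lemma, so L is not regular.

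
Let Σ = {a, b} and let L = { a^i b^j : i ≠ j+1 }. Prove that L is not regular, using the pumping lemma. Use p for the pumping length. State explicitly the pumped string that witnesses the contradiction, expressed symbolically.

Toward a contradiction, assume L is regular with pumping length p.
Choose w = a^p b^{p+p!-1}. Since p ≠ (p+p!-1)+1 = p+p!, w ∈ L; and |w| ≥ p.
Write w = xyz as guaranteed by the lemma, with |xy| ≤ p and y is nonempty.
Because |xy| ≤ p and w begins with p copies of a, we have y = a^k with 1 ≤ k ≤ p.
Since 1 ≤ k ≤ p, k divides p!; set t = 1 + p!/k. Then xy^t z has p + (p!/k)·k = p + p! copies of a. Now the a-count is p+p! and (b-count)+1 = (p+p!-1)+1 = p+p!, so i ≠ j+1 fails. So xy^t z = a^{p+p!} b^{p+p!-1} ∉ L.
This is a contradiction; hence L is not regular.

a^{p+p!} b^{p+p!-1}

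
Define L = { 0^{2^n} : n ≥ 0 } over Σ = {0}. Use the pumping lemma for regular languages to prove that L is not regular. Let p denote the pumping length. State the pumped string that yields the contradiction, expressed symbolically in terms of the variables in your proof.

Suppose for contradiction that L is regular, and let p be the pumping length.
Take w = 0^{2^p} ∈ L with |w| = 2^p ≥ p.
The pumping lemma gives a decomposition w = xyz where |xy| ≤ p and |y| ≥ 1.
Then y = 0^k for some k with 1 ≤ k ≤ p.
Pump with i = 2: xy^2z = 0^{2^p+k}. Since 1 ≤ k ≤ p < 2^p, we have 2^p < 2^p+k < 2^{p+1}, so 2^p+k is not a power of 2. So xy^2z ∉ L.
This contradicts the pumping lemma, so L is not regular.

0^{2^p+k}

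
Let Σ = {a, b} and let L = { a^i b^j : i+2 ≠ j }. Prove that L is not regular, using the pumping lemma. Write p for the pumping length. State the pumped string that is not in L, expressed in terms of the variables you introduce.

Assume L is regular. Let p be the pumping length given by the pumping lemma.
Choose w = a^p b^{p+p!+2}. Since p ≠ (p+p!+2)-2 = p+p!, w ∈ L; and |w| ≥ p.
The pumping lemma gives a decomposition w = xyz where |xy| ≤ p and y is nonempty.
Since the first p symbols of w are all a's and |xy| ≤ p, y lies entirely in the leading a-block: y = a^k for some k with 1 ≤ k ≤ p.
Since 1 ≤ k ≤ p, k divides p!; set t = 1 + p!/k. Then xy^t z has p + (p!/k)·k = p + p! copies of a. Now the a-count is p+p! and (b-count)-2 = (p+p!+2)-2 = p+p!, so i+2 ≠ j fails. So xy^t z = a^{p+p!} b^{p+p!+2} ∉ L.
This contradicts the pumping lemma, so L is not regular.

a^{p+p!} b^{p+p!+2}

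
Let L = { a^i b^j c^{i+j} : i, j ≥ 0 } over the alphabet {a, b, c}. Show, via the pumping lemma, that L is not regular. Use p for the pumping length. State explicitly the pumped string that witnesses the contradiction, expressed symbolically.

a^{p+k} b^p c^{2p}

Assume L is regular; let p be its pumping constant.
Take w = a^p b^p c^{2p} ∈ L (with i=j=p, i+j=2p), |w| = 4p ≥ p.
Write w = xyz as guaranteed by the lemma, with |xy| ≤ p and |y| > 0.
Because |xy| ≤ p and w begins with p copies of a, we have y = a^k with 1 ≤ k ≤ p.
Consider xy^2z = a^{p+k} b^p c^{2p}. Now the a- and b-counts sum to 2p+k, but the c-count is 2p ≠ 2p+k. So xy^2z ∉ L.
This contradicts the pumping lemma, so L is not regular.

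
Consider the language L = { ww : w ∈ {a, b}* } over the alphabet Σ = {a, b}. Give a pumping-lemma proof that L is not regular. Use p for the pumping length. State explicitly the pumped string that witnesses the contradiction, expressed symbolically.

a^{p+k} b^p a^p b^p

Assume L is regular; let p be its pumping constant.
Take w = a^p b^p a^p b^p = uu where u = a^pb^p; then w ∈ L and |w| = 4p ≥ p.
The pumping lemma gives a decomposition w = xyz where |xy| ≤ p and |y| ≥ 1.
The first p characters of w are a's, so xy (and hence y) consists only of a's. Write y = a^k, 1 ≤ k ≤ p.
Pump with i = 2: xy^2z = a^{p+k} b^p a^p b^p, of length 4p+k. Suppose this equals vv. The string starts with a and ends with b, so v does too; thus the boundary between the two copies of v is a b→a transition. There is exactly one such transition, at position 2p+k, so |v| = 2p+k and |vv| = 4p+2k ≠ 4p+k since k ≥ 1. So xy^2z ∉ L.
Contradiction. Therefore L is not regular.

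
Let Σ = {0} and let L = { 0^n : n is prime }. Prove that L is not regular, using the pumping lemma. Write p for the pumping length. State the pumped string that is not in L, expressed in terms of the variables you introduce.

Suppose for contradiction that L is regular, and let p be the pumping length.
Let q be a prime with q ≥ p+2 (infinitely many primes exist), and take w = 0^q ∈ L with |w| = q ≥ p.
By the pumping lemma, w = xyz with |xy| ≤ p and y is nonempty.
Then y = 0^k for some k with 1 ≤ k ≤ p.
Since 1 ≤ k ≤ p, |xz| = q-k. Pump with i = q+1: |xy^{q+1}z| = (q-k)+(q+1)k = q+qk = q(1+k), which is composite (both factors ≥ 2). So xy^{q+1}z = 0^{q(1+k)} ∉ L.
This is a contradiction; hence L is not regular.

0^{q(1+k)}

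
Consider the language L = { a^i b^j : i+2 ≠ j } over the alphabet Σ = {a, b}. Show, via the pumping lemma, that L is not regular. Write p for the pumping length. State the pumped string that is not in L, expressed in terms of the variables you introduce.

Suppose for contradiction that L is regular, and let p be the pumping length.
Choose w = a^p b^{p+p!+2}. Since p ≠ (p+p!+2)-2 = p+p!, w ∈ L; and |w| ≥ p.
The pumping lemma gives a decomposition w = xyz where |xy| ≤ p and |y| > 0.
Because |xy| ≤ p and w begins with p copies of a, we have y = a^k with 1 ≤ k ≤ p.
Since 1 ≤ k ≤ p, k divides p!; set t = 1 + p!/k. Then xy^t z has p + (p!/k)·k = p + p! copies of a. Now the a-count is p+p! and (b-count)-2 = (p+p!+2)-2 = p+p!, so i+2 ≠ j fails. So xy^t z = a^{p+p!} b^{p+p!+2} ∉ L.
Contradiction. Therefore L is not regular.

a^{p+p!} b^{p+p!+2}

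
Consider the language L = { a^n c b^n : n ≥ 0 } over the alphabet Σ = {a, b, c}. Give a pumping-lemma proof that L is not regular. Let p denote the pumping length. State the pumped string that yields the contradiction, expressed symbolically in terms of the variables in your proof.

Assume L is regular. Let p be the pumping length given by the pumping lemma.
Take w = a^p c b^p ∈ L with |w| = 2p+1 ≥ p.
By the pumping lemma, w = xyz with |xy| ≤ p and y is nonempty.
The first p characters of w are a's, so xy (and hence y) consists only of a's. Write y = a^k, 1 ≤ k ≤ p.
Pump with i = 2: xy^2z = a^{p+k} c b^p, which would require p+k = p. But k ≥ 1, so xy^2z ∉ L.
Contradiction. Therefore L is not regular.

a^{p+k} c b^p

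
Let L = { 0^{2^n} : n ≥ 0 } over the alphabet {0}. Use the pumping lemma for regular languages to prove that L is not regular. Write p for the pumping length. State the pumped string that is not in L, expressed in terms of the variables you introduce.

Assume L is regular. Let p be the pumping length given by the pumping lemma.
Take w = 0^{2^p} ∈ L with |w| = 2^p ≥ p.
By the pumping lemma, w = xyz with |xy| ≤ p and y is nonempty.
Then y = 0^k for some k with 1 ≤ k ≤ p.
Pump with i = 2: xy^2z = 0^{2^p+k}. Since 1 ≤ k ≤ p < 2^p, we have 2^p < 2^p+k < 2^{p+1}, so 2^p+k is not a power of 2. So xy^2z ∉ L.
This is a contradiction; hence L is not regular.

0^{2^p+k}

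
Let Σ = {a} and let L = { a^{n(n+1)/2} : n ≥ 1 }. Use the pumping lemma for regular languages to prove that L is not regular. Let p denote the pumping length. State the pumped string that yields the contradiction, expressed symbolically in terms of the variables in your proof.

a^{p(p+1)/2+k}

Suppose for contradiction that L is regular, and let p be the pumping length.
Take w = a^{p(p+1)/2} ∈ L with |w| = p(p+1)/2 ≥ p.
The pumping lemma gives a decomposition w = xyz where |xy| ≤ p and |y| > 0.
Then y = a^k for some k with 1 ≤ k ≤ p.
Pump with i = 2: xy^2z = a^{p(p+1)/2+k}. Since 1 ≤ k ≤ p, p(p+1)/2 < p(p+1)/2+k ≤ p(p+1)/2+p < (p+1)(p+2)/2, so p(p+1)/2+k is strictly between consecutive triangular numbers. So xy^2z ∉ L.
This contradicts the pumping lemma, so L is not regular.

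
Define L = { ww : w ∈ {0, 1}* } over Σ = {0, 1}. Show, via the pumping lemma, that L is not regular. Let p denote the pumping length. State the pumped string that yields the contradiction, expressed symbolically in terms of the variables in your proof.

Assume L is regular; let p be its pumping constant.
Take w = 0^p 1^p 0^p 1^p = uu where u = 0^p1^p; then w ∈ L and |w| = 4p ≥ p.
By the pumping lemma, w = xyz with |xy| ≤ p and y is nonempty.
Because |xy| ≤ p and w begins with p copies of 0, we have y = 0^k with 1 ≤ k ≤ p.
Pump with i = 2: xy^2z = 0^{p+k} 1^p 0^p 1^p, of length 4p+k. Suppose this equals vv. The string starts with 0 and ends with 1, so v does too; thus the boundary between the two copies of v is a 1→0 transition. There is exactly one such transition, at position 2p+k, so |v| = 2p+k and |vv| = 4p+2k ≠ 4p+k since k ≥ 1. So xy^2z ∉ L.
This contradicts the pumping lemma, so L is not regular.

0^{p+k} 1^p 0^p 1^p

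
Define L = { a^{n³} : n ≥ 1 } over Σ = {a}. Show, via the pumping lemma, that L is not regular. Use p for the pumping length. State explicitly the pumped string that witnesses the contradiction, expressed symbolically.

a^{p³+k}

Assume L is regular. Let p be the pumping length given by the pumping lemma.
Take w = a^{p³} ∈ L with |w| = p³ ≥ p.
By the pumping lemma, w = xyz with |xy| ≤ p and |y| > 0.
Then y = a^k for some k with 1 ≤ k ≤ p.
Pump with i = 2: xy^2z = a^{p³+k}. Since 1 ≤ k ≤ p, p³ < p³+k ≤ p³+p < p³+3p²+3p+1 = (p+1)³, so p³+k is not a perfect cube. So xy^2z ∉ L.
Contradiction. Therefore L is not regular.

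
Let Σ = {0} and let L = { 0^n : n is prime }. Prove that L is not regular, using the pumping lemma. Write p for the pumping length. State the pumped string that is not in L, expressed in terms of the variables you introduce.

Suppose for contradiction that L is regular, and let p be the pumping length.
Let q be a prime with q ≥ p+2 (infinitely many primes exist), and take w = 0^q ∈ L with |w| = q ≥ p.
Write w = xyz as guaranteed by the lemma, with |xy| ≤ p and |y| > 0.
Then y = 0^k for some k with 1 ≤ k ≤ p.
Since 1 ≤ k ≤ p, |xz| = q-k. Pump with i = q+1: |xy^{q+1}z| = (q-k)+(q+1)k = q+qk = q(1+k), which is composite (both factors ≥ 2). So xy^{q+1}z = 0^{q(1+k)} ∉ L.
This contradicts the pumping lemma, so L is not regular.

0^{q(1+k)}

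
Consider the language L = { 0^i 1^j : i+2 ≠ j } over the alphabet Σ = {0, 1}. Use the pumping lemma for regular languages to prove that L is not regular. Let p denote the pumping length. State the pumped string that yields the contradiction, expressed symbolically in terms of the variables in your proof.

0^{p+p!} 1^{p+p!+2}

Toward a contradiction, assume L is regular with pumping length p.
Choose w = 0^p 1^{p+p!+2}. Since p ≠ (p+p!+2)-2 = p+p!, w ∈ L; and |w| ≥ p.
By the pumping lemma, w = xyz with |xy| ≤ p and y is nonempty.
Because |xy| ≤ p and w begins with p copies of 0, we have y = 0^k with 1 ≤ k ≤ p.
Since 1 ≤ k ≤ p, k divides p!; set t = 1 + p!/k. Then xy^t z has p + (p!/k)·k = p + p! copies of 0. Now the 0-count is p+p! and (1-count)-2 = (p+p!+2)-2 = p+p!, so i+2 ≠ j fails. So xy^t z = 0^{p+p!} 1^{p+p!+2} ∉ L.
This is a contradiction; hence L is not regular.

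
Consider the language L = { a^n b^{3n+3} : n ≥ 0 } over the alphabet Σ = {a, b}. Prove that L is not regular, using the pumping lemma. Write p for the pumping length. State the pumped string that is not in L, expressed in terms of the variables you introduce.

a^{p+k} b^{3p+3}

Assume L is regular; let p be its pumping constant.
Choose w = a^p b^{3p+3}, which is in L with |w| = 4p+3 ≥ p.
By the pumping lemma, w = xyz with |xy| ≤ p and |y| ≥ 1.
The first p characters of w are a's, so xy (and hence y) consists only of a's. Write y = a^k, 1 ≤ k ≤ p.
Pump with i = 2: xy^2z = a^{p+k} b^{3p+3}. For this to lie in L we would need 3p+3 = 3(p+k)+3, which forces k = 0. But k ≥ 1, so xy^2z ∉ L.
Contradiction. Therefore L is not regular.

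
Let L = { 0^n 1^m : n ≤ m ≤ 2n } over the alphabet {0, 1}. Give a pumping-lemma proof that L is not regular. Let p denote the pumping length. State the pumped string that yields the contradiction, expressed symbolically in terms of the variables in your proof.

0^{p+k} 1^p

Suppose for contradiction that L is regular, and let p be the pumping length.
Take w = 0^p 1^p ∈ L (since p ≤ p ≤ 2p), with |w| = 2p ≥ p.
Write w = xyz as guaranteed by the lemma, with |xy| ≤ p and |y| > 0.
The first p characters of w are 0's, so xy (and hence y) consists only of 0's. Write y = 0^k, 1 ≤ k ≤ p.
Pump with i = 2: xy^2z = 0^{p+k} 1^p. Now n = p+k > p = m, so the condition n ≤ m fails. Thus xy^2z ∉ L.
This is a contradiction; hence L is not regular.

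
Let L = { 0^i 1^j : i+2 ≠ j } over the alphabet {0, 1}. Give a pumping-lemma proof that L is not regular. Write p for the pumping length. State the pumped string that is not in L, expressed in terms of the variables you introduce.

Suppose for contradiction that L is regular, and let p be the pumping length.
Choose w = 0^p 1^{p+p!+2}. Since p ≠ (p+p!+2)-2 = p+p!, w ∈ L; and |w| ≥ p.
By the pumping lemma, w = xyz with |xy| ≤ p and |y| > 0.
The first p characters of w are 0's, so xy (and hence y) consists only of 0's. Write y = 0^k, 1 ≤ k ≤ p.
Since 1 ≤ k ≤ p, k divides p!; set t = 1 + p!/k. Then xy^t z has p + (p!/k)·k = p + p! copies of 0. Now the 0-count is p+p! and (1-count)-2 = (p+p!+2)-2 = p+p!, so i+2 ≠ j fails. So xy^t z = 0^{p+p!} 1^{p+p!+2} ∉ L.
This contradicts the pumping lemma, so L is not regular.

0^{p+p!} 1^{p+p!+2}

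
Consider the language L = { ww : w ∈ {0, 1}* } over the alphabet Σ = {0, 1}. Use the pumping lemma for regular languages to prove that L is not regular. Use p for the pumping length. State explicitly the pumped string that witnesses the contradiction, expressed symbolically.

Assume L is regular; let p be its pumping constant.
Take w = 0^p 1^p 0^p 1^p = uu where u = 0^p1^p; then w ∈ L and |w| = 4p ≥ p.
Write w = xyz as guaranteed by the lemma, with |xy| ≤ p and |y| ≥ 1.
The first p characters of w are 0's, so xy (and hence y) consists only of 0's. Write y = 0^k, 1 ≤ k ≤ p.
Pump with i = 2: xy^2z = 0^{p+k} 1^p 0^p 1^p, of length 4p+k. Suppose this equals vv. The string starts with 0 and ends with 1, so v does too; thus the boundary between the two copies of v is a 1→0 transition. There is exactly one such transition, at position 2p+k, so |v| = 2p+k and |vv| = 4p+2k ≠ 4p+k since k ≥ 1. So xy^2z ∉ L.
Contradiction. Therefore L is not regular.

0^{p+k} 1^p 0^p 1^p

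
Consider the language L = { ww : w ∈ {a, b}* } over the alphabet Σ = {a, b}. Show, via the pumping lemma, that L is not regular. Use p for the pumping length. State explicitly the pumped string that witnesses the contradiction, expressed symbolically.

Assume L is regular. Let p be the pumping length given by the pumping lemma.
Take w = a^p b^p a^p b^p = uu where u = a^pb^p; then w ∈ L and |w| = 4p ≥ p.
By the pumping lemma, w = xyz with |xy| ≤ p and |y| ≥ 1.
Since the first p symbols of w are all a's and |xy| ≤ p, y lies entirely in the leading a-block: y = a^k for some k with 1 ≤ k ≤ p.
Pump with i = 2: xy^2z = a^{p+k} b^p a^p b^p, of length 4p+k. Suppose this equals vv. The string starts with a and ends with b, so v does too; thus the boundary between the two copies of v is a b→a transition. There is exactly one such transition, at position 2p+k, so |v| = 2p+k and |vv| = 4p+2k ≠ 4p+k since k ≥ 1. So xy^2z ∉ L.
This is a contradiction; hence L is not regular.

a^{p+k} b^p a^p b^p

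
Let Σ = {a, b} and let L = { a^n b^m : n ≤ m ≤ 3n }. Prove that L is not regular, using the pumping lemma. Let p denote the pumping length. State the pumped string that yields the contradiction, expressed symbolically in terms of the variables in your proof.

a^{p+k} b^p

Toward a contradiction, assume L is regular with pumping length p.
Take w = a^p b^p ∈ L (since p ≤ p ≤ 3p), with |w| = 2p ≥ p.
By the pumping lemma, w = xyz with |xy| ≤ p and |y| > 0.
Since the first p symbols of w are all a's and |xy| ≤ p, y lies entirely in the leading a-block: y = a^k for some k with 1 ≤ k ≤ p.
Pump with i = 2: xy^2z = a^{p+k} b^p. Now n = p+k > p = m, so the condition n ≤ m fails. Thus xy^2z ∉ L.
This contradicts the pumping lemma, so L is not regular.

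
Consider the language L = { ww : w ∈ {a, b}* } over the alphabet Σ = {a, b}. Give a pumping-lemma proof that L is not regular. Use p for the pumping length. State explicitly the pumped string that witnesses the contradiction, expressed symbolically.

a^{p+k} b^p a^p b^p

Suppose for contradiction that L is regular, and let p be the pumping length.
Take w = a^p b^p a^p b^p = uu where u = a^pb^p; then w ∈ L and |w| = 4p ≥ p.
By the pumping lemma, w = xyz with |xy| ≤ p and |y| ≥ 1.
Since the first p symbols of w are all a's and |xy| ≤ p, y lies entirely in the leading a-block: y = a^k for some k with 1 ≤ k ≤ p.
Pump with i = 2: xy^2z = a^{p+k} b^p a^p b^p, of length 4p+k. Suppose this equals vv. The string starts with a and ends with b, so v does too; thus the boundary between the two copies of v is a b→a transition. There is exactly one such transition, at position 2p+k, so |v| = 2p+k and |vv| = 4p+2k ≠ 4p+k since k ≥ 1. So xy^2z ∉ L.
This is a contradiction; hence L is not regular.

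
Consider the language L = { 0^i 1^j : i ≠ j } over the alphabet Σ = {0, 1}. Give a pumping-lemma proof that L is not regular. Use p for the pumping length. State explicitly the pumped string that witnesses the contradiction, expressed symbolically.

0^{p+p!} 1^{p+p!}

Assume L is regular. Let p be the pumping length given by the pumping lemma.
Choose w = 0^p 1^{p+p!}. Since p ≠ p+p!, w ∈ L; and |w| ≥ p.
By the pumping lemma, w = xyz with |xy| ≤ p and y is nonempty.
The first p characters of w are 0's, so xy (and hence y) consists only of 0's. Write y = 0^k, 1 ≤ k ≤ p.
Since 1 ≤ k ≤ p, k divides p!; set t = 1 + p!/k. Then xy^t z has p + (p!/k)·k = p + p! copies of 0. Now the 0-count equals the 1-count, so i ≠ j fails. So xy^t z = 0^{p+p!} 1^{p+p!} ∉ L.
This contradicts the pumping lemma, so L is not regular.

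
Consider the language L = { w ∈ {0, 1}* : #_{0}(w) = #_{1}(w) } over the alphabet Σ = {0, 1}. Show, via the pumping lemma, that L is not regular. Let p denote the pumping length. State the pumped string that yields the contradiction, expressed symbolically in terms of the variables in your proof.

Assume L is regular; let p be its pumping constant.
Choose w = 0^p 1^p ∈ L with |w| = 2p ≥ p.
The pumping lemma gives a decomposition w = xyz where |xy| ≤ p and y is nonempty.
Since the first p symbols of w are all 0's and |xy| ≤ p, y lies entirely in the leading 0-block: y = 0^k for some k with 1 ≤ k ≤ p.
Pump with i = 2: xy^2z = 0^{p+k} 1^p has p+k occurrences of 0 but only p of 1. Since k ≥ 1 the counts differ, so xy^2z ∉ L.
This contradicts the pumping lemma, so L is not regular.

0^{p+k} 1^p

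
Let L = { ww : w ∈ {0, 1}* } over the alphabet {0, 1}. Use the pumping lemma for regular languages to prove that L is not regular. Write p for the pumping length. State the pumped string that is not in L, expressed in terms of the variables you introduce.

0^{p+k} 1^p 0^p 1^p

Assume L is regular; let p be its pumping constant.
Take w = 0^p 1^p 0^p 1^p = uu where u = 0^p1^p; then w ∈ L and |w| = 4p ≥ p.
By the pumping lemma, w = xyz with |xy| ≤ p and y is nonempty.
Since the first p symbols of w are all 0's and |xy| ≤ p, y lies entirely in the leading 0-block: y = 0^k for some k with 1 ≤ k ≤ p.
Pump with i = 2: xy^2z = 0^{p+k} 1^p 0^p 1^p, of length 4p+k. Suppose this equals vv. The string starts with 0 and ends with 1, so v does too; thus the boundary between the two copies of v is a 1→0 transition. There is exactly one such transition, at position 2p+k, so |v| = 2p+k and |vv| = 4p+2k ≠ 4p+k since k ≥ 1. So xy^2z ∉ L.
This contradicts the pumping lemma, so L is not regular.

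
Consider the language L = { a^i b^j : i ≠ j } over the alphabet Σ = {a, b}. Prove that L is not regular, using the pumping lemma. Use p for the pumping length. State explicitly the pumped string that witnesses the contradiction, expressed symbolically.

a^{p+p!} b^{p+p!}

Assume L is regular. Let p be the pumping length given by the pumping lemma.
Choose w = a^p b^{p+p!}. Since p ≠ p+p!, w ∈ L; and |w| ≥ p.
By the pumping lemma, w = xyz with |xy| ≤ p and |y| > 0.
Because |xy| ≤ p and w begins with p copies of a, we have y = a^k with 1 ≤ k ≤ p.
Since 1 ≤ k ≤ p, k divides p!; set t = 1 + p!/k. Then xy^t z has p + (p!/k)·k = p + p! copies of a. Now the a-count equals the b-count, so i ≠ j fails. So xy^t z = a^{p+p!} b^{p+p!} ∉ L.
This contradicts the pumping lemma, so L is not regular.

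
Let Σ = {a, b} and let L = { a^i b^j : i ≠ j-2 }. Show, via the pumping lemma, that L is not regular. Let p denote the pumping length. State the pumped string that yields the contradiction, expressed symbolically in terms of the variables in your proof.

a^{p+p!} b^{p+p!+2}

Suppose for contradiction that L is regular, and let p be the pumping length.
Choose w = a^p b^{p+p!+2}. Since p ≠ (p+p!+2)-2 = p+p!, w ∈ L; and |w| ≥ p.
By the pumping lemma, w = xyz with |xy| ≤ p and |y| > 0.
Because |xy| ≤ p and w begins with p copies of a, we have y = a^k with 1 ≤ k ≤ p.
Since 1 ≤ k ≤ p, k divides p!; set t = 1 + p!/k. Then xy^t z has p + (p!/k)·k = p + p! copies of a. Now the a-count is p+p! and (b-count)-2 = (p+p!+2)-2 = p+p!, so i ≠ j-2 fails. So xy^t z = a^{p+p!} b^{p+p!+2} ∉ L.
This is a contradiction; hence L is not regular.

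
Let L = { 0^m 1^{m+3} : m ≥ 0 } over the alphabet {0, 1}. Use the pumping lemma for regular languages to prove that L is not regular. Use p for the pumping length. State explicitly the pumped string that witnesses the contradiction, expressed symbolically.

Assume L is regular; let p be its pumping constant.
Take w = 0^p 1^{p+3}. Then w ∈ L and |w| = 2p+3 ≥ p.
By the pumping lemma, w = xyz with |xy| ≤ p and |y| > 0.
Since the first p symbols of w are all 0's and |xy| ≤ p, y lies entirely in the leading 0-block: y = 0^k for some k with 1 ≤ k ≤ p.
Pump with i = 2: xy^2z = 0^{p+k} 1^{p+3}. For this to lie in L we would need p+3 = (p+k)+3, which forces k = 0. But k ≥ 1, so xy^2z ∉ L.
This is a contradiction; hence L is not regular.

0^{p+k} 1^{p+3}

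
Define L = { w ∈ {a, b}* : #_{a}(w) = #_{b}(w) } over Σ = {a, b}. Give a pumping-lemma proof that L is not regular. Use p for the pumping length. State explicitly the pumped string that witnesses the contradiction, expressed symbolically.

a^{p+k} b^p

Assume L is regular; let p be its pumping constant.
Choose w = a^p b^p ∈ L with |w| = 2p ≥ p.
Write w = xyz as guaranteed by the lemma, with |xy| ≤ p and |y| ≥ 1.
Because |xy| ≤ p and w begins with p copies of a, we have y = a^k with 1 ≤ k ≤ p.
Pump with i = 2: xy^2z = a^{p+k} b^p has p+k occurrences of a but only p of b. Since k ≥ 1 the counts differ, so xy^2z ∉ L.
This is a contradiction; hence L is not regular.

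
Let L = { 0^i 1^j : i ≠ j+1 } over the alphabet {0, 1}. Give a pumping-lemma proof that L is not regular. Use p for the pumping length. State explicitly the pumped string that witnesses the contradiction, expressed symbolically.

0^{p+p!} 1^{p+p!-1}

Assume L is regular. Let p be the pumping length given by the pumping lemma.
Choose w = 0^p 1^{p+p!-1}. Since p ≠ (p+p!-1)+1 = p+p!, w ∈ L; and |w| ≥ p.
Write w = xyz as guaranteed by the lemma, with |xy| ≤ p and y is nonempty.
The first p characters of w are 0's, so xy (and hence y) consists only of 0's. Write y = 0^k, 1 ≤ k ≤ p.
Since 1 ≤ k ≤ p, k divides p!; set t = 1 + p!/k. Then xy^t z has p + (p!/k)·k = p + p! copies of 0. Now the 0-count is p+p! and (1-count)+1 = (p+p!-1)+1 = p+p!, so i ≠ j+1 fails. So xy^t z = 0^{p+p!} 1^{p+p!-1} ∉ L.
This contradicts the pumping lemma, so L is not regular.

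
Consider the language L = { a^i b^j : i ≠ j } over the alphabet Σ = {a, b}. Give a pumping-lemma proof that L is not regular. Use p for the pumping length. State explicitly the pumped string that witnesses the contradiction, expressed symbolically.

a^{p+p!} b^{p+p!}

Assume L is regular; let p be its pumping constant.
Choose w = a^p b^{p+p!}. Since p ≠ p+p!, w ∈ L; and |w| ≥ p.
Write w = xyz as guaranteed by the lemma, with |xy| ≤ p and |y| > 0.
The first p characters of w are a's, so xy (and hence y) consists only of a's. Write y = a^k, 1 ≤ k ≤ p.
Since 1 ≤ k ≤ p, k divides p!; set t = 1 + p!/k. Then xy^t z has p + (p!/k)·k = p + p! copies of a. Now the a-count equals the b-count, so i ≠ j fails. So xy^t z = a^{p+p!} b^{p+p!} ∉ L.
This contradicts the pumping lemma, so L is not regular.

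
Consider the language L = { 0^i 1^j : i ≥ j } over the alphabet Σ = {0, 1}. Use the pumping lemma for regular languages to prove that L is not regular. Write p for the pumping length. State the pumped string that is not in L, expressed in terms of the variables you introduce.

Toward a contradiction, assume L is regular with pumping length p.
Choose w = 0^p 1^p ∈ L, with |w| = 2p ≥ p.
The pumping lemma gives a decomposition w = xyz where |xy| ≤ p and |y| ≥ 1.
Since the first p symbols of w are all 0's and |xy| ≤ p, y lies entirely in the leading 0-block: y = 0^k for some k with 1 ≤ k ≤ p.
Consider xy^0z = xz = 0^{p-k} 1^p. Since k ≥ 1, the 0-count p-k is less than p, so i ≥ j fails; thus xz ∉ L.
This contradicts the pumping lemma, so L is not regular.

0^{p-k} 1^p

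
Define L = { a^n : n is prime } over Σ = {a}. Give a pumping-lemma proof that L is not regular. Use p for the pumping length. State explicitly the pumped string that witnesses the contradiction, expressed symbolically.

Assume L is regular. Let p be the pumping length given by the pumping lemma.
Let q be a prime with q ≥ p+2 (infinitely many primes exist), and take w = a^q ∈ L with |w| = q ≥ p.
Write w = xyz as guaranteed by the lemma, with |xy| ≤ p and |y| > 0.
Then y = a^k for some k with 1 ≤ k ≤ p.
Since 1 ≤ k ≤ p, |xz| = q-k. Pump with i = q+1: |xy^{q+1}z| = (q-k)+(q+1)k = q+qk = q(1+k), which is composite (both factors ≥ 2). So xy^{q+1}z = a^{q(1+k)} ∉ L.
This is a contradiction; hence L is not regular.

a^{q(1+k)}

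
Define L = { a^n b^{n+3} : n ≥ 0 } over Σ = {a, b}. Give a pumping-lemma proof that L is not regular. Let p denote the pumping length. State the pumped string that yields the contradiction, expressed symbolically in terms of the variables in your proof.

a^{p+k} b^{p+3}

Suppose for contradiction that L is regular, and let p be the pumping length.
Let w = a^p b^{p+3} ∈ L; note |w| = 2p+3 ≥ p.
By the pumping lemma, w = xyz with |xy| ≤ p and |y| ≥ 1.
The first p characters of w are a's, so xy (and hence y) consists only of a's. Write y = a^k, 1 ≤ k ≤ p.
Pump with i = 2: xy^2z = a^{p+k} b^{p+3}. For this to lie in L we would need p+3 = (p+k)+3, which forces k = 0. But k ≥ 1, so xy^2z ∉ L.
This contradicts the pumping lemma, so L is not regular.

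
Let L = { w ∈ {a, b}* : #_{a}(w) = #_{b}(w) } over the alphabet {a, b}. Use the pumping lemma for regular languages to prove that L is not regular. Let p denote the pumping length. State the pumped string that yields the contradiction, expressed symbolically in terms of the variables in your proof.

Assume L is regular; let p be its pumping constant.
Choose w = a^p b^p ∈ L with |w| = 2p ≥ p.
Write w = xyz as guaranteed by the lemma, with |xy| ≤ p and y is nonempty.
Because |xy| ≤ p and w begins with p copies of a, we have y = a^k with 1 ≤ k ≤ p.
Pump with i = 2: xy^2z = a^{p+k} b^p has p+k occurrences of a but only p of b. Since k ≥ 1 the counts differ, so xy^2z ∉ L.
This is a contradiction; hence L is not regular.

a^{p+k} b^p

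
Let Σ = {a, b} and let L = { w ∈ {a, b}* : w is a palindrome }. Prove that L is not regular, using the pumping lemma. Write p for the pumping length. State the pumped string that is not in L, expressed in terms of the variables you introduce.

a^{p+k} b a^p

Assume L is regular; let p be its pumping constant.
Take w = a^p b a^p, a palindrome of length 2p+1 ≥ p.
Write w = xyz as guaranteed by the lemma, with |xy| ≤ p and |y| > 0.
Because |xy| ≤ p and w begins with p copies of a, we have y = a^k with 1 ≤ k ≤ p.
Pump with i = 2: xy^2z = a^{p+k} b a^p. Its reverse is a^p b a^{p+k}, which differs from xy^2z since k ≥ 1. So xy^2z is not a palindrome and xy^2z ∉ L.
Contradiction. Therefore L is not regular.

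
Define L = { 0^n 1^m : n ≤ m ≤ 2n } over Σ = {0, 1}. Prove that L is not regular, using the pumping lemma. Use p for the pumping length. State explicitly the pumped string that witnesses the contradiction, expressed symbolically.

0^{p+k} 1^p

Toward a contradiction, assume L is regular with pumping length p.
Take w = 0^p 1^p ∈ L (since p ≤ p ≤ 2p), with |w| = 2p ≥ p.
By the pumping lemma, w = xyz with |xy| ≤ p and y is nonempty.
The first p characters of w are 0's, so xy (and hence y) consists only of 0's. Write y = 0^k, 1 ≤ k ≤ p.
Pump with i = 2: xy^2z = 0^{p+k} 1^p. Now n = p+k > p = m, so the condition n ≤ m fails. Thus xy^2z ∉ L.
This contradicts the pumping lemma, so L is not regular.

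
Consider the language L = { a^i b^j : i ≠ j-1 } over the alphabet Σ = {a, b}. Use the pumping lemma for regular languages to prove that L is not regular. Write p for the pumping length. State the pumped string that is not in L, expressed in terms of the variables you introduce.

Suppose for contradiction that L is regular, and let p be the pumping length.
Choose w = a^p b^{p+p!+1}. Since p ≠ (p+p!+1)-1 = p+p!, w ∈ L; and |w| ≥ p.
The pumping lemma gives a decomposition w = xyz where |xy| ≤ p and y is nonempty.
The first p characters of w are a's, so xy (and hence y) consists only of a's. Write y = a^k, 1 ≤ k ≤ p.
Since 1 ≤ k ≤ p, k divides p!; set t = 1 + p!/k. Then xy^t z has p + (p!/k)·k = p + p! copies of a. Now the a-count is p+p! and (b-count)-1 = (p+p!+1)-1 = p+p!, so i ≠ j-1 fails. So xy^t z = a^{p+p!} b^{p+p!+1} ∉ L.
This contradicts the pumping lemma, so L is not regular.

a^{p+p!} b^{p+p!+1}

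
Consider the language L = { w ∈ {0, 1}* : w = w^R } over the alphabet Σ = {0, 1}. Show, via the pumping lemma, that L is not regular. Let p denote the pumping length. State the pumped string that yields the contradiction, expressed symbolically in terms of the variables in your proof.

Toward a contradiction, assume L is regular with pumping length p.
Take w = 0^p 1 0^p, a palindrome of length 2p+1 ≥ p.
By the pumping lemma, w = xyz with |xy| ≤ p and y is nonempty.
The first p characters of w are 0's, so xy (and hence y) consists only of 0's. Write y = 0^k, 1 ≤ k ≤ p.
Pump with i = 2: xy^2z = 0^{p+k} 1 0^p. Its reverse is 0^p 1 0^{p+k}, which differs from xy^2z since k ≥ 1. So xy^2z is not a palindrome and xy^2z ∉ L.
Contradiction. Therefore L is not regular.

0^{p+k} 1 0^p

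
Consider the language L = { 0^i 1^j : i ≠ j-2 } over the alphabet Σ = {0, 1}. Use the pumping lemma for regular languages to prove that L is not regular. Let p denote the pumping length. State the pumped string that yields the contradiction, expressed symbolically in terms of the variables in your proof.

Assume L is regular. Let p be the pumping length given by the pumping lemma.
Choose w = 0^p 1^{p+p!+2}. Since p ≠ (p+p!+2)-2 = p+p!, w ∈ L; and |w| ≥ p.
The pumping lemma gives a decomposition w = xyz where |xy| ≤ p and y is nonempty.
The first p characters of w are 0's, so xy (and hence y) consists only of 0's. Write y = 0^k, 1 ≤ k ≤ p.
Since 1 ≤ k ≤ p, k divides p!; set t = 1 + p!/k. Then xy^t z has p + (p!/k)·k = p + p! copies of 0. Now the 0-count is p+p! and (1-count)-2 = (p+p!+2)-2 = p+p!, so i ≠ j-2 fails. So xy^t z = 0^{p+p!} 1^{p+p!+2} ∉ L.
This is a contradiction; hence L is not regular.

0^{p+p!} 1^{p+p!+2}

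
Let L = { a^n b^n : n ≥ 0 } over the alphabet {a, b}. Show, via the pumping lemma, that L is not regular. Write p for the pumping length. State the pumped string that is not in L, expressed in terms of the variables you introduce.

Suppose for contradiction that L is regular, and let p be the pumping length.
Take w = a^p b^p. Then w ∈ L and |w| = 2p ≥ p.
By the pumping lemma, w = xyz with |xy| ≤ p and |y| ≥ 1.
Because |xy| ≤ p and w begins with p copies of a, we have y = a^k with 1 ≤ k ≤ p.
Pump with i = 2: xy^2z = a^{p+k} b^p. For this to lie in L we would need p = p+k, which forces k = 0. But k ≥ 1, so xy^2z ∉ L.
This contradicts the pumping lemma, so L is not regular.

a^{p+k} b^p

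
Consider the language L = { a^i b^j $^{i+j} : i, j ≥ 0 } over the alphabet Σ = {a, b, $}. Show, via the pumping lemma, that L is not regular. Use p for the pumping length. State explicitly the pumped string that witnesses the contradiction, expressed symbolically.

Assume L is regular. Let p be the pumping length given by the pumping lemma.
Take w = a^p b^p $^{2p} ∈ L (with i=j=p, i+j=2p), |w| = 4p ≥ p.
The pumping lemma gives a decomposition w = xyz where |xy| ≤ p and |y| > 0.
Since the first p symbols of w are all a's and |xy| ≤ p, y lies entirely in the leading a-block: y = a^k for some k with 1 ≤ k ≤ p.
Consider xy^2z = a^{p+k} b^p $^{2p}. Now the a- and b-counts sum to 2p+k, but the $-count is 2p ≠ 2p+k. So xy^2z ∉ L.
Contradiction. Therefore L is not regular.

a^{p+k} b^p $^{2p}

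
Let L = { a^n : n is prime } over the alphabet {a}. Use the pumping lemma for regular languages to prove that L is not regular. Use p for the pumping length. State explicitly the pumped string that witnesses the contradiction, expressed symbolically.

Assume L is regular. Let p be the pumping length given by the pumping lemma.
Let q be a prime with q ≥ p+2 (infinitely many primes exist), and take w = a^q ∈ L with |w| = q ≥ p.
Write w = xyz as guaranteed by the lemma, with |xy| ≤ p and y is nonempty.
Then y = a^k for some k with 1 ≤ k ≤ p.
Since 1 ≤ k ≤ p, |xz| = q-k. Pump with i = q+1: |xy^{q+1}z| = (q-k)+(q+1)k = q+qk = q(1+k), which is composite (both factors ≥ 2). So xy^{q+1}z = a^{q(1+k)} ∉ L.
This is a contradiction; hence L is not regular.

a^{q(1+k)}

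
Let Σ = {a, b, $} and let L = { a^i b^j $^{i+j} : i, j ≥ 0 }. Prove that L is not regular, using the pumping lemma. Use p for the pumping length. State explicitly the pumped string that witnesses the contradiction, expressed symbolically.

a^{p+k} b^p $^{2p}

Assume L is regular. Let p be the pumping length given by the pumping lemma.
Take w = a^p b^p $^{2p} ∈ L (with i=j=p, i+j=2p), |w| = 4p ≥ p.
By the pumping lemma, w = xyz with |xy| ≤ p and |y| > 0.
Because |xy| ≤ p and w begins with p copies of a, we have y = a^k with 1 ≤ k ≤ p.
Consider xy^2z = a^{p+k} b^p $^{2p}. Now the a- and b-counts sum to 2p+k, but the $-count is 2p ≠ 2p+k. So xy^2z ∉ L.
Contradiction. Therefore L is not regular.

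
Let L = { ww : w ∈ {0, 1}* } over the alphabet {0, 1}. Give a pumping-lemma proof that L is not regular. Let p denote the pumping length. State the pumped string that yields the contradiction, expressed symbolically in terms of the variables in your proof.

0^{p+k} 1^p 0^p 1^p

Assume L is regular. Let p be the pumping length given by the pumping lemma.
Take w = 0^p 1^p 0^p 1^p = uu where u = 0^p1^p; then w ∈ L and |w| = 4p ≥ p.
By the pumping lemma, w = xyz with |xy| ≤ p and |y| > 0.
The first p characters of w are 0's, so xy (and hence y) consists only of 0's. Write y = 0^k, 1 ≤ k ≤ p.
Pump with i = 2: xy^2z = 0^{p+k} 1^p 0^p 1^p, of length 4p+k. Suppose this equals vv. The string starts with 0 and ends with 1, so v does too; thus the boundary between the two copies of v is a 1→0 transition. There is exactly one such transition, at position 2p+k, so |v| = 2p+k and |vv| = 4p+2k ≠ 4p+k since k ≥ 1. So xy^2z ∉ L.
This contradicts the pumping lemma, so L is not regular.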